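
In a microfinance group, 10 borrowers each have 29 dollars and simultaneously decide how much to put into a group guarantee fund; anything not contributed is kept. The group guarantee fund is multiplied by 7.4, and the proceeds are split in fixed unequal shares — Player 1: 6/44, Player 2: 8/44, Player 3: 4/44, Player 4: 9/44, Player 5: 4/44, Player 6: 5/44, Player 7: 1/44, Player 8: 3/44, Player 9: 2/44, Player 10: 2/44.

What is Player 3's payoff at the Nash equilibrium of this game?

87.53 dollars

For player j, contributing a unit is worthwhile iff 7.4 × (j's share) ≥ 1, i.e. iff j's share is at least 0.1351.
Player 1, Player 2 and Player 4 are above the threshold, contributing 29 each; the remaining 7 contribute 0. Total contributed: 87.
Player 3 keeps 29 and receives 7.4 × 87 × 4/44 = 58.53 from the group guarantee fund, for a payoff of 87.53.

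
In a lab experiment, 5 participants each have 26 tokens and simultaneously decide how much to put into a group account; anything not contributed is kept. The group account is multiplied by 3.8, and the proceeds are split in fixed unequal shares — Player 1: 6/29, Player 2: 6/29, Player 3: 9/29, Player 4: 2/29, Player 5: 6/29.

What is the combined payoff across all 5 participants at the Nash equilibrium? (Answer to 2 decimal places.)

202.80 tokens

A player with share s gets back 3.8·s per unit contributed, so full contribution is dominant for anyone with s > 1/3.8 = 0.2632 and zero contribution is dominant for anyone below.
Only Player 3 (9/29) clears that bar, contributing 26; the remaining 4 contribute 0. Total contributed: 26.
The group account pays out 3.8 × 26 = 98.80 in total (split across the unequal shares, but the aggregate is all that matters for the group sum).
The 4 free-riders keep 26 each, adding 104. Group total = 104 + 98.80 = 202.80.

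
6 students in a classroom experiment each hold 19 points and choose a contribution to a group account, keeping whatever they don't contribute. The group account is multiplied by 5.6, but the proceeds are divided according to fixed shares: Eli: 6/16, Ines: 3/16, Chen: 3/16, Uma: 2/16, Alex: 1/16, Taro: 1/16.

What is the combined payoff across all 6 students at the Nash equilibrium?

A player with share s gets back 5.6·s per unit contributed, so full contribution is dominant for anyone with s > 1/5.6 = 0.1786 and zero contribution is dominant for anyone below.
Eli, Ines and Chen clear that bar, contributing 19 each; the remaining 3 contribute 0. Total contributed: 57.
The group account pays out 5.6 × 57 = 319.20 in total (split across the unequal shares, but the aggregate is all that matters for the group sum).
The 3 free-riders keep 19 each, adding 57. Group total = 57 + 319.20 = 376.20.

376.20 points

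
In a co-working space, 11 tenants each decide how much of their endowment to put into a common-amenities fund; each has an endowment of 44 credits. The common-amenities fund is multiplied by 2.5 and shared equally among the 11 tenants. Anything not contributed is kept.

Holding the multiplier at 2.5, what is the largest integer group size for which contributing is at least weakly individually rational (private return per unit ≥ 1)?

Private return per unit is 2.5/(group size), which is ≥ 1 whenever the group size is ≤ 2.5.
The largest such integer is 2.

2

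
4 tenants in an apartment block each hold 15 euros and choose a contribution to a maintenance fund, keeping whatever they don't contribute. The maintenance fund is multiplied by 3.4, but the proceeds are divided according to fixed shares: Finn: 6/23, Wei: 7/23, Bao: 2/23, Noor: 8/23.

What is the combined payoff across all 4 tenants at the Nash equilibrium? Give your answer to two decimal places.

132.00 euros

For player j, contributing a unit is worthwhile iff 3.4 × (j's share) ≥ 1, i.e. iff j's share is at least 0.2941.
The shares above 0.2941 belong to Wei and Noor, contributing 15 each; the remaining 2 contribute 0. Total contributed: 30.
The maintenance fund pays out 3.4 × 30 = 102.00 in total (split across the unequal shares, but the aggregate is all that matters for the group sum).
The 2 free-riders keep 15 each, adding 30. Group total = 30 + 102.00 = 132.00.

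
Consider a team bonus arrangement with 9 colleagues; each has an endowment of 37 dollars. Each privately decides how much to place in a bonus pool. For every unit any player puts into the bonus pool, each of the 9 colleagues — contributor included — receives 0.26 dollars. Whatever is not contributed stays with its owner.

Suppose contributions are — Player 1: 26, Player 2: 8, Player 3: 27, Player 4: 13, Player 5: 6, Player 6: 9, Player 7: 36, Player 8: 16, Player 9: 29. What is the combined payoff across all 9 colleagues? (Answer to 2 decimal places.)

560.80 dollars

Total contributed: 26 + 8 + 27 + 13 + 6 + 9 + 36 + 16 + 29 = 170; total kept: 9 × 37 − 170 = 163.
The bonus pool pays out 0.26 × 9 × 170 = 397.80 in aggregate.
Group total = 163 + 397.80 = 560.80.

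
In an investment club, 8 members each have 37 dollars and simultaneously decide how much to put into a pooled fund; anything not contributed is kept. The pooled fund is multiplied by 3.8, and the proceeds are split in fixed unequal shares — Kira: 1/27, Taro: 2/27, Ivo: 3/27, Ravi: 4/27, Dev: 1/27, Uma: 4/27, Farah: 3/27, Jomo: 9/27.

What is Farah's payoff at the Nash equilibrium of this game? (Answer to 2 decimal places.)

Player j's private return per contributed unit is 3.8 × (j's share). Contributing is weakly dominant for j when that share is at least 1/3.8 = 0.2632, and contributing 0 is dominant otherwise.
The only share above 0.2632 is Jomo's 9/27, contributing 37; the remaining 7 contribute 0. Total contributed: 37.
Farah keeps 37 and receives 3.8 × 37 × 3/27 = 15.62 from the pooled fund, for a payoff of 52.62.

52.62 dollars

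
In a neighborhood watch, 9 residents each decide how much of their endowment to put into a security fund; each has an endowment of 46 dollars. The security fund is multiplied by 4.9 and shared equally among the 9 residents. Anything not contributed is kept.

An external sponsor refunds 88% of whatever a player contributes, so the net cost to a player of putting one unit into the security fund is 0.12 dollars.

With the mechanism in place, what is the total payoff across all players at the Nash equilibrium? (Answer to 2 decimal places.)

2392.92 dollars

The effective private return per unit is now (4.9/9) / 0.12 = 4.5370 > 1, so every player's dominant strategy flips to full contribution.
So the Nash equilibrium is full contribution by all 9; the group earns 9 × (46 × 0.88 + 4.9 × 46) = 2392.92.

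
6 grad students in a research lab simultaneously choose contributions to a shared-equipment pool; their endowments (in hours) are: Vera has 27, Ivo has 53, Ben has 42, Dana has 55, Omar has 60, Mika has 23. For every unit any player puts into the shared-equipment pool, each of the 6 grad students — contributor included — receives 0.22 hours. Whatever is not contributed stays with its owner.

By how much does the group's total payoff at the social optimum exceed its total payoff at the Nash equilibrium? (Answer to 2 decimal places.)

83.20 hours

The private return per contributed unit is 0.22 < 1 for everyone, so the Nash equilibrium is zero contribution and the group total is Σ E_j = 27 + 53 + 42 + 55 + 60 + 23 = 260.
Each contributed unit returns 1.320 to the group, so the social optimum is full contribution by everyone: group total = 1.320 × 260 = 343.20.
Efficiency loss = (1.320 − 1) × 260 = 83.20.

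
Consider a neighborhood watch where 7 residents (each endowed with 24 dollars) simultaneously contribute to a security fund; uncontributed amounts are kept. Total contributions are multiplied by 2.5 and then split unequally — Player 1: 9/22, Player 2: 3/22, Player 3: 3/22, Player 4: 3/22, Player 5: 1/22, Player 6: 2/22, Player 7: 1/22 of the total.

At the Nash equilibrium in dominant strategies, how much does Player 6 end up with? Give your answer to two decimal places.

29.45 dollars

Player j's private return per contributed unit is 2.5 × (j's share). Contributing is weakly dominant for j when that share is at least 1/2.5 = 0.4000, and contributing 0 is dominant otherwise.
Player 1 alone (share 9/22) is above the threshold, contributing 24; the remaining 6 contribute 0. Total contributed: 24.
Player 6 keeps 24 and receives 2.5 × 24 × 2/22 = 5.45 from the security fund, for a payoff of 29.45.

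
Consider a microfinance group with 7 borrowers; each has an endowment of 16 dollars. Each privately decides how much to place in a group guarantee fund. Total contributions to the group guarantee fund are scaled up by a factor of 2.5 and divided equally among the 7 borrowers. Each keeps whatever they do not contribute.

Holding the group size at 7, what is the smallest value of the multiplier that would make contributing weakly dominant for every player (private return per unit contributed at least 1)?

A contributed unit returns (multiplier)/7 to its contributor.
This reaches 1 exactly when the multiplier is 7.

7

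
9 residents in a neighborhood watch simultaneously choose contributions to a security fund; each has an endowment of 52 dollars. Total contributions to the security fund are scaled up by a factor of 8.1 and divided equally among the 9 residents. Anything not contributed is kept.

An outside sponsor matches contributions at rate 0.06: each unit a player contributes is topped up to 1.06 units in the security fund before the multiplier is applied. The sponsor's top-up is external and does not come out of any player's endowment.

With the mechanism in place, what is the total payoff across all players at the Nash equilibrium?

With the mechanism, a contributed unit returns 8.1 × 1.06 / 9 = 0.9540 per unit of net cost — still below 1 — so contributing 0 remains dominant for every player.
Everyone keeps their endowment and the group total is 9 × 52 = 468.

468.00 dollars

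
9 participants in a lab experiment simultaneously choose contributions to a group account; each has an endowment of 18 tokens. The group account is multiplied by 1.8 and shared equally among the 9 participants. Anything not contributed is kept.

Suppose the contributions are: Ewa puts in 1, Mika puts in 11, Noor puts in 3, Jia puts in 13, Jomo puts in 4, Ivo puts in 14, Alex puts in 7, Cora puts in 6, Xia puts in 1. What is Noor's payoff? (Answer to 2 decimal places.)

27.00 tokens

Total contributed: 1 + 11 + 3 + 13 + 4 + 14 + 7 + 6 + 1 = 60.
Each receives 1.8 × 60 / 9 = 12.00 from the group account.
Noor keeps 18 − 3 = 15, so Noor's payoff is 15 + 12.00 = 27.00.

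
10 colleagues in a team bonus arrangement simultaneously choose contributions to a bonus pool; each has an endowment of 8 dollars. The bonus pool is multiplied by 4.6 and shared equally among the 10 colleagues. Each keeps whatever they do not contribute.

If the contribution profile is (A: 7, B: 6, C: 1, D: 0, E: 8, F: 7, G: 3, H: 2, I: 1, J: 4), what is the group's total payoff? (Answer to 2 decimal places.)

Total contributed: 7 + 6 + 1 + 0 + 8 + 7 + 3 + 2 + 1 + 4 = 39; total kept: 10 × 8 − 39 = 41.
The bonus pool pays out 4.6 × 39 = 179.40 in aggregate.
Group total = 41 + 179.40 = 220.40.

220.40 dollars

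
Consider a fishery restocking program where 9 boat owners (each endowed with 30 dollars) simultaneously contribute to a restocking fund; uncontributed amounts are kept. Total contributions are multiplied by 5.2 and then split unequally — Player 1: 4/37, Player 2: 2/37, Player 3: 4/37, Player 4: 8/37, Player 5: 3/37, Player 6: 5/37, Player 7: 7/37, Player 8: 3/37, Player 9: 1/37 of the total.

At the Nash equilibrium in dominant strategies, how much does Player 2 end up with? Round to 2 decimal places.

38.43 dollars

Each unit j contributes comes back to j as 5.2 × (j's share), so j prefers to contribute only if that share exceeds 1/5.2 = 0.1923; otherwise keeping the unit dominates.
Player 4 alone (share 8/37) is above the threshold, contributing 30; the remaining 8 contribute 0. Total contributed: 30.
Player 2 keeps 30 and receives 5.2 × 30 × 2/37 = 8.43 from the restocking fund, for a payoff of 38.43.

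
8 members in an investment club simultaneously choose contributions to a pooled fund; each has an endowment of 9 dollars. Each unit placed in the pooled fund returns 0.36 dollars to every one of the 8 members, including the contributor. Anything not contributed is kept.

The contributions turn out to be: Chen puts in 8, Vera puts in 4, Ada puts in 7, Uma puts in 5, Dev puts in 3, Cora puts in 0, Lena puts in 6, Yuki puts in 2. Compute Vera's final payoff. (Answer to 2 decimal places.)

17.60 dollars

Total contributed: 8 + 4 + 7 + 5 + 3 + 0 + 6 + 2 = 35.
Each receives 0.36 × 35 = 12.60 from the pooled fund.
Vera keeps 9 − 4 = 5, so Vera's payoff is 5 + 12.60 = 17.60.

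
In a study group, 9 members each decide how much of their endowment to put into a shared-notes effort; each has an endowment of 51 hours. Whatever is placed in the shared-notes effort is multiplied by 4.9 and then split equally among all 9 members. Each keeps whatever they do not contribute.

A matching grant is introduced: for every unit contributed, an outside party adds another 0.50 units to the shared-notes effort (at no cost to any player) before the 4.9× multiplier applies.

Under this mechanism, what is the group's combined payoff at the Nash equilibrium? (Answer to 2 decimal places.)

With the mechanism, a contributed unit returns 4.9 × 1.50 / 9 = 0.8167 per unit of net cost — still below 1 — so contributing 0 remains dominant for every player.
Everyone keeps their endowment and the group total is 9 × 51 = 459.

459.00 hours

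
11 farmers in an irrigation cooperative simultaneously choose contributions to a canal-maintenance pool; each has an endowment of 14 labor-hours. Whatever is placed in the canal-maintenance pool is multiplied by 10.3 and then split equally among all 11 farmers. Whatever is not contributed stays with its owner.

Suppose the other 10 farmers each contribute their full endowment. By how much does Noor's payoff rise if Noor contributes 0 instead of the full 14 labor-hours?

0.89 labor-hours

Switching from a contribution of 14 to 0 lets Noor keep an extra 14 labor-hours, but lowers the canal-maintenance pool by 14, which costs Noor their own share of that drop: 10.3/11 × 14 = 13.11.
Net gain = 14 − 13.11 = 0.89. The private return per contributed unit (0.9364) is below 1, so free-riding is indeed the best response regardless of what the others do.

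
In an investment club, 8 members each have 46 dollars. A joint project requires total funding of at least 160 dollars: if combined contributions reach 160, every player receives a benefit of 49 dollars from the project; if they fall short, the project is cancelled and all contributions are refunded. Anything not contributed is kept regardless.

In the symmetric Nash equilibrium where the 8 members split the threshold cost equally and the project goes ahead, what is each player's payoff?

Equal share of the threshold: 160/8 = 20.
At this profile no one gains by cutting their contribution: any cut drops the total below 160, the project is cancelled, contributions are refunded, and the deviator ends with 46, which is less than 46 − 20 + 49 = 75. Contributing more than 20 just wastes the excess. So contributing exactly 20 is a best response.
Each player's payoff: 46 − 20 + 49 = 75.

75 dollars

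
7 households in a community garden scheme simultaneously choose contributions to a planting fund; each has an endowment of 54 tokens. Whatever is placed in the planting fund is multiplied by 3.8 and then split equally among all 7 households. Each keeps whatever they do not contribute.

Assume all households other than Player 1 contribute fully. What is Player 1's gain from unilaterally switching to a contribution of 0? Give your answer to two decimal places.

Switching from a contribution of 54 to 0 lets Player 1 keep an extra 54 tokens, but lowers the planting fund by 54, which costs Player 1 their own share of that drop: 3.8/7 × 54 = 29.31.
Net gain = 54 − 29.31 = 24.69. The private return per contributed unit (0.5429) is below 1, so free-riding is indeed the best response regardless of what the others do.

24.69 tokens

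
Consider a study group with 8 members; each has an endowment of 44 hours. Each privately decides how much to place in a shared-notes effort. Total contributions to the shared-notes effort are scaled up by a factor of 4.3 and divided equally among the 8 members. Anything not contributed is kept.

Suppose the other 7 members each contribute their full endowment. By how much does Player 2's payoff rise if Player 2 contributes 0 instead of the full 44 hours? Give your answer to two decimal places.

20.35 hours

Switching from a contribution of 44 to 0 lets Player 2 keep an extra 44 hours, but lowers the shared-notes effort by 44, which costs Player 2 their own share of that drop: 4.3/8 × 44 = 23.65.
Net gain = 44 − 23.65 = 20.35. The private return per contributed unit (0.5375) is below 1, so free-riding is indeed the best response regardless of what the others do.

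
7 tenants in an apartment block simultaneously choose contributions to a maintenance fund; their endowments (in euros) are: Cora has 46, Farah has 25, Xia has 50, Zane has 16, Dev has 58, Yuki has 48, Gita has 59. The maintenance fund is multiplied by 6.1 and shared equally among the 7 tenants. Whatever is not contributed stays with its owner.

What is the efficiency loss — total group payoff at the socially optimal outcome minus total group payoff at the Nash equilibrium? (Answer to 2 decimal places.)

1540.20 euros

The private return per contributed unit is 6.1/7 = 0.8714 < 1 for every player regardless of endowment, so the Nash equilibrium is zero contribution and the group total is Σ E_j = 46 + 25 + 50 + 16 + 58 + 48 + 59 = 302.
Each contributed unit returns 6.100 to the group, so the social optimum is full contribution by everyone: group total = 6.100 × 302 = 1842.20.
Efficiency loss = (6.100 − 1) × 302 = 1540.20.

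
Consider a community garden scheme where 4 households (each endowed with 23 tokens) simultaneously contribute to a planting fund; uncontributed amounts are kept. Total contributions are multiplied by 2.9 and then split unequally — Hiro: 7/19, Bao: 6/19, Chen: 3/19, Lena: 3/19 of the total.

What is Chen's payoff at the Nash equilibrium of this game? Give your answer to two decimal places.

Player j's private return per contributed unit is 2.9 × (j's share). Contributing is weakly dominant for j when that share is at least 1/2.9 = 0.3448, and contributing 0 is dominant otherwise.
Only Hiro (7/19) clears that bar, contributing 23; the remaining 3 contribute 0. Total contributed: 23.
Chen keeps 23 and receives 2.9 × 23 × 3/19 = 10.53 from the planting fund, for a payoff of 33.53.

33.53 tokens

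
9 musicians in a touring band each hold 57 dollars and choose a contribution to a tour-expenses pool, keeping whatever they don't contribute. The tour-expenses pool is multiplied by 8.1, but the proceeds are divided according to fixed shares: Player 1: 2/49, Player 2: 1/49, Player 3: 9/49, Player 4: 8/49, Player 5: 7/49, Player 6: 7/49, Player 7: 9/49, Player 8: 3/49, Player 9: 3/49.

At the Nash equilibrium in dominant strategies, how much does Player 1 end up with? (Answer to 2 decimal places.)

Player j's private return per contributed unit is 8.1 × (j's share). Contributing is weakly dominant for j when that share is at least 1/8.1 = 0.1235, and contributing 0 is dominant otherwise.
Player 3, Player 4, Player 5, Player 6 and Player 7 clear that bar, contributing 57 each; the remaining 4 contribute 0. Total contributed: 285.
Player 1 keeps 57 and receives 8.1 × 285 × 2/49 = 94.22 from the tour-expenses pool, for a payoff of 151.22.

151.22 dollars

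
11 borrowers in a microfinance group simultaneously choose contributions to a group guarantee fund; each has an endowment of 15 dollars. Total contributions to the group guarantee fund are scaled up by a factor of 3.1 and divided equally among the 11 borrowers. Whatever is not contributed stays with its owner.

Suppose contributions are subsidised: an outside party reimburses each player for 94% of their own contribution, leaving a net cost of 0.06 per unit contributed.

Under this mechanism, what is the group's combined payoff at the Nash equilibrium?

666.60 dollars

Under the mechanism each unit contributed yields (3.1/11) / 0.06 = 4.6970 back to its contributor per unit of net cost, which exceeds 1, making full contribution the dominant choice for everyone.
At the Nash equilibrium everyone contributes 15. Group total payoff = 11 × (15 × 0.94 + 3.1 × 15) = 666.60.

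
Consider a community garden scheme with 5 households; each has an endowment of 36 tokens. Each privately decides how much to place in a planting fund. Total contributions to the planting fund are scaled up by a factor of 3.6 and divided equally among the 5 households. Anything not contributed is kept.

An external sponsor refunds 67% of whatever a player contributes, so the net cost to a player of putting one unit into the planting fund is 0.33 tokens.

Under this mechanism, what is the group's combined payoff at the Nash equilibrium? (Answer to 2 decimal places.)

768.60 tokens

Under the mechanism each unit contributed yields (3.6/5) / 0.33 = 2.1818 back to its contributor per unit of net cost, which exceeds 1, making full contribution the dominant choice for everyone.
At the Nash equilibrium everyone contributes 36. Group total payoff = 5 × (36 × 0.67 + 3.6 × 36) = 768.60.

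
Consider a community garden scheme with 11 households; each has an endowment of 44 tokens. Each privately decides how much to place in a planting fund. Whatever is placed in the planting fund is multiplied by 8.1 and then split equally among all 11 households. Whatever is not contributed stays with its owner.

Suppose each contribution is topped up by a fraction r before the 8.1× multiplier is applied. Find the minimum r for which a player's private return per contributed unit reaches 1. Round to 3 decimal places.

0.358

With matching at rate r, one contributed unit becomes (1 + r) in the planting fund and returns 8.1 × (1 + r) / 11 to the contributor.
Setting this equal to 1: 1 + r = 11/8.1 = 1.3580.
So the minimum matching rate is r = 1.3580 − 1 = 0.358.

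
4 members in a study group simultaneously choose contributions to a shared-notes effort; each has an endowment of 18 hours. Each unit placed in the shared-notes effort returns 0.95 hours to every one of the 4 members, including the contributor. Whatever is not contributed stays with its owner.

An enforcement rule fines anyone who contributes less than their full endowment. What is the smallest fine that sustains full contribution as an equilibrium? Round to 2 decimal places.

Given the others contribute fully, the best deviation is to contribute 0 (any partial contribution still incurs the fine and gives up units whose private return 0.95 is below 1).
Deviating from 18 to 0 saves 18 hours but forfeits the deviator's share of the drop in the shared-notes effort: 0.95 × 18 = 17.10.
So the deviation gain is 18 − 17.10 = 0.90, and the fine must be at least 0.90 hours to wipe it out.

0.90 hours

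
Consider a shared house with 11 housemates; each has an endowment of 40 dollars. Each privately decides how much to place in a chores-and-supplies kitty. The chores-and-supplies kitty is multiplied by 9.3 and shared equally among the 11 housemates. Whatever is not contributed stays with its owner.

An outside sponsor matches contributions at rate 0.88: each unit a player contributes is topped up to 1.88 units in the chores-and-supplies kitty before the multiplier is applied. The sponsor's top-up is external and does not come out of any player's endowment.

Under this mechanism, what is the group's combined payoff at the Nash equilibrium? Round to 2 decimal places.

7692.96 dollars

The effective private return per unit is now 9.3 × 1.88 / 11 = 1.5895 > 1, so every player's dominant strategy flips to full contribution.
At the Nash equilibrium everyone contributes 40. Group total payoff = 9.3 × 1.88 × 440 = 7692.96.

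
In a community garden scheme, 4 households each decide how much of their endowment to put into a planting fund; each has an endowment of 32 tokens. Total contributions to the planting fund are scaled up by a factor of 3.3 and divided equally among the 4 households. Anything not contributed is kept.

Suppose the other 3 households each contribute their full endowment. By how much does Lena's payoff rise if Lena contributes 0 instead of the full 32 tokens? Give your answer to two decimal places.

5.60 tokens

Switching from a contribution of 32 to 0 lets Lena keep an extra 32 tokens, but lowers the planting fund by 32, which costs Lena their own share of that drop: 3.3/4 × 32 = 26.40.
Net gain = 32 − 26.40 = 5.60. The private return per contributed unit (0.8250) is below 1, so free-riding is indeed the best response regardless of what the others do.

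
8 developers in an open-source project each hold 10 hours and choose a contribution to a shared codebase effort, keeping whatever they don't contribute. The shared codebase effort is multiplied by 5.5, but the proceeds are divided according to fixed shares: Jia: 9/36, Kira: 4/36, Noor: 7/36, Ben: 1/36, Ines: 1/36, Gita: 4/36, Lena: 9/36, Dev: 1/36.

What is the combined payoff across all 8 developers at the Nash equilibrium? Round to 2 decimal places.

Each unit j contributes comes back to j as 5.5 × (j's share), so j prefers to contribute only if that share exceeds 1/5.5 = 0.1818; otherwise keeping the unit dominates.
Jia, Noor and Lena clear that bar, contributing 10 each; the remaining 5 contribute 0. Total contributed: 30.
The shared codebase effort pays out 5.5 × 30 = 165.00 in total (split across the unequal shares, but the aggregate is all that matters for the group sum).
The 5 free-riders keep 10 each, adding 50. Group total = 50 + 165.00 = 215.00.

215.00 hours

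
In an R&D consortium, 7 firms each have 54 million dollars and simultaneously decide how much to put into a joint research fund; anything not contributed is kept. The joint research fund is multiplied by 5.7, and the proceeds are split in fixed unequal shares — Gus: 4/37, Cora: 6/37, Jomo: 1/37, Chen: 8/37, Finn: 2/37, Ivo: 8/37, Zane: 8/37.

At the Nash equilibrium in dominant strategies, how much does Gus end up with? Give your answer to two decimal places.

153.83 million dollars

For player j, contributing a unit is worthwhile iff 5.7 × (j's share) ≥ 1, i.e. iff j's share is at least 0.1754.
Chen, Ivo and Zane clear that bar, contributing 54 each; the remaining 4 contribute 0. Total contributed: 162.
Gus keeps 54 and receives 5.7 × 162 × 4/37 = 99.83 from the joint research fund, for a payoff of 153.83.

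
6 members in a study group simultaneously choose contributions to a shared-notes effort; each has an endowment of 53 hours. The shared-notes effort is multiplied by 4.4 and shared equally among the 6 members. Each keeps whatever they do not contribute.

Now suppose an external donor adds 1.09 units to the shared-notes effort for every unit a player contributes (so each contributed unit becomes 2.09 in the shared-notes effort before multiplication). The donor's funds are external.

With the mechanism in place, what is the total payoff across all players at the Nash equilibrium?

With the mechanism, a contributed unit returns 4.4 × 2.09 / 6 = 1.5327 per unit of net cost to the contributor — now above 1 — so contributing fully is weakly dominant for every player.
At the Nash equilibrium everyone contributes 53. Group total payoff = 4.4 × 2.09 × 318 = 2924.33.

2924.33 hours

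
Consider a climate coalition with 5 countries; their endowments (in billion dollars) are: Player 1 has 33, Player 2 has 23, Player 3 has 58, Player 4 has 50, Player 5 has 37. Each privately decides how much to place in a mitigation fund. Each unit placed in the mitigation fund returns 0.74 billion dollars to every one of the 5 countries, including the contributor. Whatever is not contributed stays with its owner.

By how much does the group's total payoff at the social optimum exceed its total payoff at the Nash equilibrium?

542.70 billion dollars

The private return per contributed unit is 0.74 < 1 for everyone, so the Nash equilibrium is zero contribution and the group total is Σ E_j = 33 + 23 + 58 + 50 + 37 = 201.
Each contributed unit returns 3.700 to the group, so the social optimum is full contribution by everyone: group total = 3.700 × 201 = 743.70.
Efficiency loss = (3.700 − 1) × 201 = 542.70.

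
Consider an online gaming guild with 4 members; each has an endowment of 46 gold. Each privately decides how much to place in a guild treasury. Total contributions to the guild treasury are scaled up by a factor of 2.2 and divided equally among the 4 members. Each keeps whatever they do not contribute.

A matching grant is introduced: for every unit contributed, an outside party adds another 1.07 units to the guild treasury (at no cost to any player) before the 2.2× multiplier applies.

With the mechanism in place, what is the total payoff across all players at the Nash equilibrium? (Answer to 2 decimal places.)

The effective private return per unit is now 2.2 × 2.07 / 4 = 1.1385 > 1, so every player's dominant strategy flips to full contribution.
So the Nash equilibrium is full contribution by all 4; the group earns 2.2 × 2.07 × 184 = 837.94.

837.94 gold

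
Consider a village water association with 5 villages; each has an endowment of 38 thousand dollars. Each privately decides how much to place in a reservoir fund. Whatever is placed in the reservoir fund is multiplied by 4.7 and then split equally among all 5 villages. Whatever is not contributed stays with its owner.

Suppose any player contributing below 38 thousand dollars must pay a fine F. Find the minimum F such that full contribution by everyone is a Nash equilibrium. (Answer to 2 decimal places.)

2.28 thousand dollars

Given the others contribute fully, the best deviation is to contribute 0 (any partial contribution still incurs the fine and gives up units whose private return 0.9400 is below 1).
Deviating from 38 to 0 saves 38 thousand dollars but forfeits the deviator's share of the drop in the reservoir fund: 4.7/5 × 38 = 35.72.
So the deviation gain is 38 − 35.72 = 2.28, and the fine must be at least 2.28 thousand dollars to wipe it out.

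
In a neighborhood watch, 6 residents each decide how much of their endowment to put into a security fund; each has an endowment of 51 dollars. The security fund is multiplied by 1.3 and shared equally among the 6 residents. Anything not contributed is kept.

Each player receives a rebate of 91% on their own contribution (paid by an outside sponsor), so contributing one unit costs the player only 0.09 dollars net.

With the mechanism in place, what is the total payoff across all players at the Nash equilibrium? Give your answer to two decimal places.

676.26 dollars

Under the mechanism each unit contributed yields (1.3/6) / 0.09 = 2.4074 back to its contributor per unit of net cost, which exceeds 1, making full contribution the dominant choice for everyone.
At the Nash equilibrium everyone contributes 51. Group total payoff = 6 × (51 × 0.91 + 1.3 × 51) = 676.26.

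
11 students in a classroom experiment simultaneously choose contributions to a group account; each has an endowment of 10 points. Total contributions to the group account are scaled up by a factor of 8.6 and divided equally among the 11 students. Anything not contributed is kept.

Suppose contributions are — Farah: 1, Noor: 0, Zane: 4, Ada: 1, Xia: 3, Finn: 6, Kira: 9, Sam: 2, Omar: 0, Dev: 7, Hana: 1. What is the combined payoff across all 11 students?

Total contributed: 1 + 0 + 4 + 1 + 3 + 6 + 9 + 2 + 0 + 7 + 1 = 34; total kept: 11 × 10 − 34 = 76.
The group account pays out 8.6 × 34 = 292.40 in aggregate.
Group total = 76 + 292.40 = 368.40.

368.40 points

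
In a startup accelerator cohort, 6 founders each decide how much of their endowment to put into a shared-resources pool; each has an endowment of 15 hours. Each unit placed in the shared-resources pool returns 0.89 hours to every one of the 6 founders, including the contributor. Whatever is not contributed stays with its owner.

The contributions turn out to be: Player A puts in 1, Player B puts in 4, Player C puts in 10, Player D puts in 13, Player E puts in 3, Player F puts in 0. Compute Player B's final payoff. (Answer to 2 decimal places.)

38.59 hours

Total contributed: 1 + 4 + 10 + 13 + 3 + 0 = 31.
Each receives 0.89 × 31 = 27.59 from the shared-resources pool.
Player B keeps 15 − 4 = 11, so Player B's payoff is 11 + 27.59 = 38.59.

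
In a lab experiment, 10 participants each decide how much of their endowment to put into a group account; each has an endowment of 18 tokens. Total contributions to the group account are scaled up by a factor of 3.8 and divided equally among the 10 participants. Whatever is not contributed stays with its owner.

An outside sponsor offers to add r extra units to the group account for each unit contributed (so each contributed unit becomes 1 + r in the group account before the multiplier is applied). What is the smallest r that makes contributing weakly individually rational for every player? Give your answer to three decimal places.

1.632

With matching at rate r, one contributed unit becomes (1 + r) in the group account and returns 3.8 × (1 + r) / 10 to the contributor.
Setting this equal to 1: 1 + r = 10/3.8 = 2.6316.
So the minimum matching rate is r = 2.6316 − 1 = 1.632.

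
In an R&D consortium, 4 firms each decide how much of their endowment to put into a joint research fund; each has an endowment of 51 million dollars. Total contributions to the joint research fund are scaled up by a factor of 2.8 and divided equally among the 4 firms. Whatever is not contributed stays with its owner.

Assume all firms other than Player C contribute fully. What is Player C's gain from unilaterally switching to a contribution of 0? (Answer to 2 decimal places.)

Switching from a contribution of 51 to 0 lets Player C keep an extra 51 million dollars, but lowers the joint research fund by 51, which costs Player C their own share of that drop: 2.8/4 × 51 = 35.70.
Net gain = 51 − 35.70 = 15.30. The private return per contributed unit (0.7000) is below 1, so free-riding is indeed the best response regardless of what the others do.

15.30 million dollars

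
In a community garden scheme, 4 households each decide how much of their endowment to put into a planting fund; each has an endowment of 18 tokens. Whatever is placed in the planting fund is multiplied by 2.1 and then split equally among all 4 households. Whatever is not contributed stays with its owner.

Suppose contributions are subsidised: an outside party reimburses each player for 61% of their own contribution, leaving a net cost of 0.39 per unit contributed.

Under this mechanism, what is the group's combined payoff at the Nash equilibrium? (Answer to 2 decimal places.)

The effective private return per unit is now (2.1/4) / 0.39 = 1.3462 > 1, so every player's dominant strategy flips to full contribution.
At the Nash equilibrium everyone contributes 18. Group total payoff = 4 × (18 × 0.61 + 2.1 × 18) = 195.12.

195.12 tokens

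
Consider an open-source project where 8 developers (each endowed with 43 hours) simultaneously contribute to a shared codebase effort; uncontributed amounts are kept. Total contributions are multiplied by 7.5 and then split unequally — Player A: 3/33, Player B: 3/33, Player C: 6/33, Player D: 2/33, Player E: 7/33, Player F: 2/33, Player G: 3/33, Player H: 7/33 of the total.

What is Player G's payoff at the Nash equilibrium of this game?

A player with share s gets back 7.5·s per unit contributed, so full contribution is dominant for anyone with s > 1/7.5 = 0.1333 and zero contribution is dominant for anyone below.
Player C, Player E and Player H are above the threshold, contributing 43 each; the remaining 5 contribute 0. Total contributed: 129.
Player G keeps 43 and receives 7.5 × 129 × 3/33 = 87.95 from the shared codebase effort, for a payoff of 130.95.

130.95 hours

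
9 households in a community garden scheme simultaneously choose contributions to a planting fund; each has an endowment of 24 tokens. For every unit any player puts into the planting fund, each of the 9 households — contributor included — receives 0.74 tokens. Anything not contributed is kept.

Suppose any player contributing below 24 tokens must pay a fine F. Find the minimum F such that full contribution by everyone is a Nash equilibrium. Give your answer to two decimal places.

Given the others contribute fully, the best deviation is to contribute 0 (any partial contribution still incurs the fine and gives up units whose private return 0.74 is below 1).
Deviating from 24 to 0 saves 24 tokens but forfeits the deviator's share of the drop in the planting fund: 0.74 × 24 = 17.76.
So the deviation gain is 24 − 17.76 = 6.24, and the fine must be at least 6.24 tokens to wipe it out.

6.24 tokens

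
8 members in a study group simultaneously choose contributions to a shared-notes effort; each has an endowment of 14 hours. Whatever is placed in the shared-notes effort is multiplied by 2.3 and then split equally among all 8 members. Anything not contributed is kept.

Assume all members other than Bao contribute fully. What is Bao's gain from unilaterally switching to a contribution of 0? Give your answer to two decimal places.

9.98 hours

Switching from a contribution of 14 to 0 lets Bao keep an extra 14 hours, but lowers the shared-notes effort by 14, which costs Bao their own share of that drop: 2.3/8 × 14 = 4.02.
Net gain = 14 − 4.02 = 9.98. The private return per contributed unit (0.2875) is below 1, so free-riding is indeed the best response regardless of what the others do.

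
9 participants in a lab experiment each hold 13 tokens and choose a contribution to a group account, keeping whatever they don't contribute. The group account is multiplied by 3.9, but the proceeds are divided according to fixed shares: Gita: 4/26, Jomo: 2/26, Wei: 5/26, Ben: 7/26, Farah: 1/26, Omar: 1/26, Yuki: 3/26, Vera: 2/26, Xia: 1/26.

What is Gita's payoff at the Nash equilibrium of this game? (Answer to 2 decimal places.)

Player j's private return per contributed unit is 3.9 × (j's share). Contributing is weakly dominant for j when that share is at least 1/3.9 = 0.2564, and contributing 0 is dominant otherwise.
Ben alone (share 7/26) is above the threshold, contributing 13; the remaining 8 contribute 0. Total contributed: 13.
Gita keeps 13 and receives 3.9 × 13 × 4/26 = 7.80 from the group account, for a payoff of 20.80.

20.80 tokens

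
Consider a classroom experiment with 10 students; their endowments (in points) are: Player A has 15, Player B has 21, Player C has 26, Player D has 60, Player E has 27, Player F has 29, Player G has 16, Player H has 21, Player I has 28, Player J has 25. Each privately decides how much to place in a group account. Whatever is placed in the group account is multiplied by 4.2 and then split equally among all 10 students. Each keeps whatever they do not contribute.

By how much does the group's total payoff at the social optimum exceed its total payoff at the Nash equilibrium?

The private return per contributed unit is 4.2/10 = 0.4200 < 1 for every player regardless of endowment, so the Nash equilibrium is zero contribution and the group total is Σ E_j = 15 + 21 + 26 + 60 + 27 + 29 + 16 + 21 + 28 + 25 = 268.
Each contributed unit returns 4.200 to the group, so the social optimum is full contribution by everyone: group total = 4.200 × 268 = 1125.60.
Efficiency loss = (4.200 − 1) × 268 = 857.60.

857.60 points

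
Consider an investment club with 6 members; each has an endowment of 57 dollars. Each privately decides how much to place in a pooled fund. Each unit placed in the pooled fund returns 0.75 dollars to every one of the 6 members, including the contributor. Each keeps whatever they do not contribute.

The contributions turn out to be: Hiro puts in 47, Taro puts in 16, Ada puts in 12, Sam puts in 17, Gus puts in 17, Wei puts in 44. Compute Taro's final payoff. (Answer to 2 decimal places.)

155.75 dollars

Total contributed: 47 + 16 + 12 + 17 + 17 + 44 = 153.
Each receives 0.75 × 153 = 114.75 from the pooled fund.
Taro keeps 57 − 16 = 41, so Taro's payoff is 41 + 114.75 = 155.75.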